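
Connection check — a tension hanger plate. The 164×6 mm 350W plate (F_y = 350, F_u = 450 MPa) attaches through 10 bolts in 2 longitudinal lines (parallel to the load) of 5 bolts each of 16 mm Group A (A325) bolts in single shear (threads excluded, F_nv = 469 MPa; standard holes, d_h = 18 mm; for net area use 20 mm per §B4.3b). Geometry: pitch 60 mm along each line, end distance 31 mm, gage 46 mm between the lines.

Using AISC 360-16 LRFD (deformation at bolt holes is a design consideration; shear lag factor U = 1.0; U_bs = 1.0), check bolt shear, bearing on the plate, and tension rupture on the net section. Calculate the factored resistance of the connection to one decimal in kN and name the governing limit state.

251.1 kN (net-section rupture governs)

Bolt shear: A_b = π(16)²/4 = 201.06 mm². φR_n = 0.75 × 469 × 201.06 × 10 × 1 = 707.2 kN.
Bearing (6 mm plate, F_u = 450 MPa): end bolts L_c = 31 − 18/2 = 22, R_n = min(1.2×22×6×450, 2.4×16×6×450) = 71.28 kN/bolt; interior L_c = 60 − 18 = 42, R_n = 103.68 kN/bolt. φR_n = 0.75 × (2×71.28 + 8×103.68) = 729.0 kN.
Tension rupture (net): A_n = (164 − 2×20)×6 = 744 mm² (U = 1.0, A_e = A_n). φR_n = 0.75 × 450 × 744 = 251.1 kN.
Governing: min(707.2, 729.0, 251.1) = 251.1 kN → net-section rupture.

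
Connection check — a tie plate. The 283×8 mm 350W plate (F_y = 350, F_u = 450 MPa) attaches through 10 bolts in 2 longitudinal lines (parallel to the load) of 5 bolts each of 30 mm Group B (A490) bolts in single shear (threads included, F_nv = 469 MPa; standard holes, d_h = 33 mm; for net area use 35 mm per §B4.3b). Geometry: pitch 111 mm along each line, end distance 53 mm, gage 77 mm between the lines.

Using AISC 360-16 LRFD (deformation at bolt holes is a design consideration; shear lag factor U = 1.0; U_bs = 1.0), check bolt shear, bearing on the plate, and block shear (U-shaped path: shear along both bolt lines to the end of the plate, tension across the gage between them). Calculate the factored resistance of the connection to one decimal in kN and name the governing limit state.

1213.4 kN (block shear governs)

Bolt shear: A_b = π(30)²/4 = 706.86 mm². φR_n = 0.75 × 469 × 706.86 × 10 × 1 = 2486.4 kN.
Bearing (8 mm plate, F_u = 450 MPa): end bolts L_c = 53 − 33/2 = 36.5, R_n = min(1.2×36.5×8×450, 2.4×30×8×450) = 157.68 kN/bolt; interior L_c = 111 − 33 = 78, R_n = 259.2 kN/bolt. φR_n = 0.75 × (2×157.68 + 8×259.2) = 1791.7 kN.
Block shear: shear path 2×[53+4×111] = 2×497 mm, A_gv = 7952, A_nv = 2×(497 − 4.5×35)×8 = 5432 mm²; tension across gage: (77 − 1×35)×8 = 336 mm². R_n = min(0.6×450×5432, 0.6×350×7952) + 1.0×450×336 = min(1466.6, 1669.9) + 151.2 = 1617.8 kN. φR_n = 0.75 × 1617.8 = 1213.4 kN.
Governing: min(2486.4, 1791.7, 1213.4) = 1213.4 kN → block shear.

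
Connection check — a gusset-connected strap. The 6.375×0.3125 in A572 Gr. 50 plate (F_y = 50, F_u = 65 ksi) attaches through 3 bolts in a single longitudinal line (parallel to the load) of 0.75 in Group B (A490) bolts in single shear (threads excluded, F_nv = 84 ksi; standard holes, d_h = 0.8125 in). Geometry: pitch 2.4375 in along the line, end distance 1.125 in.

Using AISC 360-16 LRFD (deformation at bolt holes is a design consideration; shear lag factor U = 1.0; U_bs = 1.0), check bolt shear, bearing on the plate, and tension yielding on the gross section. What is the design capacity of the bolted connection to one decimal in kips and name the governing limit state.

Bolt shear: A_b = π(0.75)²/4 = 0.44179 in². φR_n = 0.75 × 84 × 0.44179 × 3 × 1 = 83.5 kips.
Bearing (0.3125 in plate, F_u = 65 ksi): end bolts L_c = 1.125 − 0.8125/2 = 0.71875, R_n = min(1.2×0.71875×0.3125×65, 2.4×0.75×0.3125×65) = 17.52 kips/bolt; interior L_c = 2.4375 − 0.8125 = 1.625, R_n = 36.563 kips/bolt. φR_n = 0.75 × (1×17.52 + 2×36.563) = 68.0 kips.
Tension yield (gross): A_g = 6.375×0.3125 = 1.9922 in². φR_n = 0.90 × 50 × 1.9922 = 89.6 kips.
Governing: min(83.5, 68.0, 89.6) = 68.0 kips → bearing.

68.0 kips (bearing governs)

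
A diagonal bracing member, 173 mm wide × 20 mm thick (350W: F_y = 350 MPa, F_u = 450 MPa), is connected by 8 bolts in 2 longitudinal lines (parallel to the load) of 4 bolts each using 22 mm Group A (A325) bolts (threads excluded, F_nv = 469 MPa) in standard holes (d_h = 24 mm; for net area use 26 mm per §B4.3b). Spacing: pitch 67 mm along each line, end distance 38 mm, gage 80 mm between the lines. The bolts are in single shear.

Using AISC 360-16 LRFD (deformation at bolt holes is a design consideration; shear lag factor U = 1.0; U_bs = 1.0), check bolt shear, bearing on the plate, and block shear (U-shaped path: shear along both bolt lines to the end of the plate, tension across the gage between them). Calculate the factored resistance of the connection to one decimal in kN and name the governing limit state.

Bolt shear: A_b = π(22)²/4 = 380.13 mm². φR_n = 0.75 × 469 × 380.13 × 8 × 1 = 1069.7 kN.
Bearing (20 mm plate, F_u = 450 MPa): end bolts L_c = 38 − 24/2 = 26, R_n = min(1.2×26×20×450, 2.4×22×20×450) = 280.8 kN/bolt; interior L_c = 67 − 24 = 43, R_n = 464.4 kN/bolt. φR_n = 0.75 × (2×280.8 + 6×464.4) = 2511.0 kN.
Block shear: shear path 2×[38+3×67] = 2×239 mm, A_gv = 9560, A_nv = 2×(239 − 3.5×26)×20 = 5920 mm²; tension across gage: (80 − 1×26)×20 = 1080 mm². R_n = min(0.6×450×5920, 0.6×350×9560) + 1.0×450×1080 = min(1598.4, 2007.6) + 486 = 2084.4 kN. φR_n = 0.75 × 2084.4 = 1563.3 kN.
Governing: min(1069.7, 2511.0, 1563.3) = 1069.7 kN → bolt shear.

1069.7 kN (bolt shear governs)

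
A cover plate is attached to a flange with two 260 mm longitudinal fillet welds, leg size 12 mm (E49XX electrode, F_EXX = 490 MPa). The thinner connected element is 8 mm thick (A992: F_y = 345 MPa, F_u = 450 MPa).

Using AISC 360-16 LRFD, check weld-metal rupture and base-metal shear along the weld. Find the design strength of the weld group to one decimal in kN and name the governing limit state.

842.4 kN (base-metal shear governs)

Weld metal: throat = 0.707×12 = 8.484 mm, L = 2×260 = 520 mm. φR_n = 0.75 × 0.6 × 490 × 8.484 × 520 = 972.8 kN.
Base metal shear (8 mm plate): yield φR_n = 1.0×0.6×345×8×520 = 861.1 kN; rupture φR_n = 0.75×0.6×450×8×520 = 842.4 kN; take 842.4 kN (rupture).
Governing: min(972.8, 842.4) = 842.4 kN → base-metal shear.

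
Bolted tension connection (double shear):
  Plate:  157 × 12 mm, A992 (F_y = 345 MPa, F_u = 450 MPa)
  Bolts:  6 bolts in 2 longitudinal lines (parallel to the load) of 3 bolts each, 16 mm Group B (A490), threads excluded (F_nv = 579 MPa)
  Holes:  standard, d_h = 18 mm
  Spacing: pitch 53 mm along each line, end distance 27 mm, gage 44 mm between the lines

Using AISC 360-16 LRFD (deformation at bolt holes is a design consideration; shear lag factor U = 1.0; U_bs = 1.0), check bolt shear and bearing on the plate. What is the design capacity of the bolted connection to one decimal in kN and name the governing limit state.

797.0 kN (bearing governs)

Bolt shear: A_b = π(16)²/4 = 201.06 mm². φR_n = 0.75 × 579 × 201.06 × 6 × 2 = 1047.7 kN.
Bearing (12 mm plate, F_u = 450 MPa): end bolts L_c = 27 − 18/2 = 18, R_n = min(1.2×18×12×450, 2.4×16×12×450) = 116.64 kN/bolt; interior L_c = 53 − 18 = 35, R_n = 207.36 kN/bolt. φR_n = 0.75 × (2×116.64 + 4×207.36) = 797.0 kN.
Governing: min(1047.7, 797.0) = 797.0 kN → bearing.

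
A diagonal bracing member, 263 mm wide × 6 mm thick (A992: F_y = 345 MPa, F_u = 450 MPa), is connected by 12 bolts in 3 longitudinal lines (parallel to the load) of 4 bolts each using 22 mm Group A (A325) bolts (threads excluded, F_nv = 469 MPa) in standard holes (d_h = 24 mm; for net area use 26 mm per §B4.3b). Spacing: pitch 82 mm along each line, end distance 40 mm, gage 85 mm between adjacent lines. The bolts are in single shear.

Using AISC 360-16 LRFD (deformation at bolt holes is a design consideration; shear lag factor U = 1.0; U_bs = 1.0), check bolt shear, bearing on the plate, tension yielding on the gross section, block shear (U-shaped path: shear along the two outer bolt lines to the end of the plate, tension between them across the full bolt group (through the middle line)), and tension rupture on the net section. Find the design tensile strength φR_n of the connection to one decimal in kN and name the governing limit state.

Bolt shear: A_b = π(22)²/4 = 380.13 mm². φR_n = 0.75 × 469 × 380.13 × 12 × 1 = 1604.5 kN.
Bearing (6 mm plate, F_u = 450 MPa): end bolts L_c = 40 − 24/2 = 28, R_n = min(1.2×28×6×450, 2.4×22×6×450) = 90.72 kN/bolt; interior L_c = 82 − 24 = 58, R_n = 142.56 kN/bolt. φR_n = 0.75 × (3×90.72 + 9×142.56) = 1166.4 kN.
Tension yield (gross): A_g = 263×6 = 1578 mm². φR_n = 0.90 × 345 × 1578 = 490.0 kN.
Block shear: shear path 2×[40+3×82] = 2×286 mm, A_gv = 3432, A_nv = 2×(286 − 3.5×26)×6 = 2340 mm²; tension across gage: (170 − 2×26)×6 = 708 mm². R_n = min(0.6×450×2340, 0.6×345×3432) + 1.0×450×708 = min(631.8, 710.42) + 318.6 = 950.4 kN. φR_n = 0.75 × 950.4 = 712.8 kN.
Tension rupture (net): A_n = (263 − 3×26)×6 = 1110 mm² (U = 1.0, A_e = A_n). φR_n = 0.75 × 450 × 1110 = 374.6 kN.
Governing: min(1604.5, 1166.4, 490.0, 712.8, 374.6) = 374.6 kN → net-section rupture.

374.6 kN (net-section rupture governs)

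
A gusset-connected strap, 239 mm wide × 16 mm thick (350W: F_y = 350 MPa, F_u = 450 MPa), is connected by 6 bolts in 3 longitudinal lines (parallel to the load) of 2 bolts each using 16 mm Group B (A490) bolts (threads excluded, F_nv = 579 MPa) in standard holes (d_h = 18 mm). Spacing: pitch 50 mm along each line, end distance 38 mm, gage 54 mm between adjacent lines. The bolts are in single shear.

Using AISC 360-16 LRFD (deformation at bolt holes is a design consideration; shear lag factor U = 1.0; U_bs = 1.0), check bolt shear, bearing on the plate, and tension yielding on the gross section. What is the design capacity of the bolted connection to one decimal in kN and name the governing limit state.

Bolt shear: A_b = π(16)²/4 = 201.06 mm². φR_n = 0.75 × 579 × 201.06 × 6 × 1 = 523.9 kN.
Bearing (16 mm plate, F_u = 450 MPa): end bolts L_c = 38 − 18/2 = 29, R_n = min(1.2×29×16×450, 2.4×16×16×450) = 250.56 kN/bolt; interior L_c = 50 − 18 = 32, R_n = 276.48 kN/bolt. φR_n = 0.75 × (3×250.56 + 3×276.48) = 1185.8 kN.
Tension yield (gross): A_g = 239×16 = 3824 mm². φR_n = 0.90 × 350 × 3824 = 1204.6 kN.
Governing: min(523.9, 1185.8, 1204.6) = 523.9 kN → bolt shear.

523.9 kN (bolt shear governs)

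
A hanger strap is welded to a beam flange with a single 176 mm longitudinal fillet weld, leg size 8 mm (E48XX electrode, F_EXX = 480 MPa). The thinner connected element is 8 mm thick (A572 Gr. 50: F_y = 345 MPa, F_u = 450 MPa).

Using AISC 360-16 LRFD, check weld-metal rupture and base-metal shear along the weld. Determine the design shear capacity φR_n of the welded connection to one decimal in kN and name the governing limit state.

Weld metal: throat = 0.707×8 = 5.656 mm, L = 176 mm. φR_n = 0.75 × 0.6 × 480 × 5.656 × 176 = 215.0 kN.
Base metal shear (8 mm plate): yield φR_n = 1.0×0.6×345×8×176 = 291.5 kN; rupture φR_n = 0.75×0.6×450×8×176 = 285.1 kN; take 285.1 kN (rupture).
Governing: min(215.0, 285.1) = 215.0 kN → weld metal.

215.0 kN (weld metal governs)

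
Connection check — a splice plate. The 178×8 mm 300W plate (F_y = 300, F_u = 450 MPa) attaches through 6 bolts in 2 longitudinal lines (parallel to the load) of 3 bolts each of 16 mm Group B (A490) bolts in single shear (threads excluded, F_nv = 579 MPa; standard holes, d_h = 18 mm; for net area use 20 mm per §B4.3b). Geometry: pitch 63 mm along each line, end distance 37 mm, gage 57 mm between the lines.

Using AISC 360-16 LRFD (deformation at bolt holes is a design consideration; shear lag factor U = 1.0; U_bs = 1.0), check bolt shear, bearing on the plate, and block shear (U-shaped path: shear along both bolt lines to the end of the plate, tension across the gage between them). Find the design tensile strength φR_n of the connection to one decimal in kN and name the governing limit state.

452.0 kN (block shear governs)

Bolt shear: A_b = π(16)²/4 = 201.06 mm². φR_n = 0.75 × 579 × 201.06 × 6 × 1 = 523.9 kN.
Bearing (8 mm plate, F_u = 450 MPa): end bolts L_c = 37 − 18/2 = 28, R_n = min(1.2×28×8×450, 2.4×16×8×450) = 120.96 kN/bolt; interior L_c = 63 − 18 = 45, R_n = 138.24 kN/bolt. φR_n = 0.75 × (2×120.96 + 4×138.24) = 596.2 kN.
Block shear: shear path 2×[37+2×63] = 2×163 mm, A_gv = 2608, A_nv = 2×(163 − 2.5×20)×8 = 1808 mm²; tension across gage: (57 − 1×20)×8 = 296 mm². R_n = min(0.6×450×1808, 0.6×300×2608) + 1.0×450×296 = min(488.16, 469.44) + 133.2 = 602.64 kN. φR_n = 0.75 × 602.64 = 452.0 kN.
Governing: min(523.9, 596.2, 452.0) = 452.0 kN → block shear.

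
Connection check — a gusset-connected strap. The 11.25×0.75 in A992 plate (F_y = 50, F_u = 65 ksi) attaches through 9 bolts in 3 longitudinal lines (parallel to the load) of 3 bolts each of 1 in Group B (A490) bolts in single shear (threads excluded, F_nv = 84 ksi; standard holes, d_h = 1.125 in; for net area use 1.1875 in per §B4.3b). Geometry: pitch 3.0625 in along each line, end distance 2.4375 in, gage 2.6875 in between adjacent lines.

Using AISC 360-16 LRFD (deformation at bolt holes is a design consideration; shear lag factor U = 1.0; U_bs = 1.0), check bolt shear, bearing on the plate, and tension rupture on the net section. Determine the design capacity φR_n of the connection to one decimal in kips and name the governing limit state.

281.1 kips (net-section rupture governs)

Bolt shear: A_b = π(1)²/4 = 0.7854 in². φR_n = 0.75 × 84 × 0.7854 × 9 × 1 = 445.3 kips.
Bearing (0.75 in plate, F_u = 65 ksi): end bolts L_c = 2.4375 − 1.125/2 = 1.875, R_n = min(1.2×1.875×0.75×65, 2.4×1×0.75×65) = 109.69 kips/bolt; interior L_c = 3.0625 − 1.125 = 1.9375, R_n = 113.34 kips/bolt. φR_n = 0.75 × (3×109.69 + 6×113.34) = 756.8 kips.
Tension rupture (net): A_n = (11.25 − 3×1.1875)×0.75 = 5.7656 in² (U = 1.0, A_e = A_n). φR_n = 0.75 × 65 × 5.7656 = 281.1 kips.
Governing: min(445.3, 756.8, 281.1) = 281.1 kips → net-section rupture.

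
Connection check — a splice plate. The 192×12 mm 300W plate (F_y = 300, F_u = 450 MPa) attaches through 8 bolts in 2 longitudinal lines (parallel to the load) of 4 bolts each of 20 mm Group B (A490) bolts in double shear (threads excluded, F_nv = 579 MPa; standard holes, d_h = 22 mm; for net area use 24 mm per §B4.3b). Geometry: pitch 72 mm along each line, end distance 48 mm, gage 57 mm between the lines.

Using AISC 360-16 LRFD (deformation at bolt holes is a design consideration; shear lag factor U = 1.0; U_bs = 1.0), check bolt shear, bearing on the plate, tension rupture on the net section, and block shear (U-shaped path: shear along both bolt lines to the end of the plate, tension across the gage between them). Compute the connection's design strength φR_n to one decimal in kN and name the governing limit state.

583.2 kN (net-section rupture governs)

Bolt shear: A_b = π(20)²/4 = 314.16 mm². φR_n = 0.75 × 579 × 314.16 × 8 × 2 = 2182.8 kN.
Bearing (12 mm plate, F_u = 450 MPa): end bolts L_c = 48 − 22/2 = 37, R_n = min(1.2×37×12×450, 2.4×20×12×450) = 239.76 kN/bolt; interior L_c = 72 − 22 = 50, R_n = 259.2 kN/bolt. φR_n = 0.75 × (2×239.76 + 6×259.2) = 1526.0 kN.
Tension rupture (net): A_n = (192 − 2×24)×12 = 1728 mm² (U = 1.0, A_e = A_n). φR_n = 0.75 × 450 × 1728 = 583.2 kN.
Block shear: shear path 2×[48+3×72] = 2×264 mm, A_gv = 6336, A_nv = 2×(264 − 3.5×24)×12 = 4320 mm²; tension across gage: (57 − 1×24)×12 = 396 mm². R_n = min(0.6×450×4320, 0.6×300×6336) + 1.0×450×396 = min(1166.4, 1140.5) + 178.2 = 1318.7 kN. φR_n = 0.75 × 1318.7 = 989.0 kN.
Governing: min(2182.8, 1526.0, 583.2, 989.0) = 583.2 kN → net-section rupture.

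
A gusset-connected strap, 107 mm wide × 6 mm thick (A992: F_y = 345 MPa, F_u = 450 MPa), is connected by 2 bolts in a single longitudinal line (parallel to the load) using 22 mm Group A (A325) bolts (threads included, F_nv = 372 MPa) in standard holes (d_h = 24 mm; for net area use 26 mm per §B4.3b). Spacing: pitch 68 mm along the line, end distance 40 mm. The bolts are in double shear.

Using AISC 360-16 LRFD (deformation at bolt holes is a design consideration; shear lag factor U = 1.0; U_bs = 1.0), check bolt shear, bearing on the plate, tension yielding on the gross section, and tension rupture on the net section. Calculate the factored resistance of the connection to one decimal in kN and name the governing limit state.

164.0 kN (net-section rupture governs)

Bolt shear: A_b = π(22)²/4 = 380.13 mm². φR_n = 0.75 × 372 × 380.13 × 2 × 2 = 424.2 kN.
Bearing (6 mm plate, F_u = 450 MPa): end bolts L_c = 40 − 24/2 = 28, R_n = min(1.2×28×6×450, 2.4×22×6×450) = 90.72 kN/bolt; interior L_c = 68 − 24 = 44, R_n = 142.56 kN/bolt. φR_n = 0.75 × (1×90.72 + 1×142.56) = 175.0 kN.
Tension yield (gross): A_g = 107×6 = 642 mm². φR_n = 0.90 × 345 × 642 = 199.3 kN.
Tension rupture (net): A_n = (107 − 1×26)×6 = 486 mm² (U = 1.0, A_e = A_n). φR_n = 0.75 × 450 × 486 = 164.0 kN.
Governing: min(424.2, 175.0, 199.3, 164.0) = 164.0 kN → net-section rupture.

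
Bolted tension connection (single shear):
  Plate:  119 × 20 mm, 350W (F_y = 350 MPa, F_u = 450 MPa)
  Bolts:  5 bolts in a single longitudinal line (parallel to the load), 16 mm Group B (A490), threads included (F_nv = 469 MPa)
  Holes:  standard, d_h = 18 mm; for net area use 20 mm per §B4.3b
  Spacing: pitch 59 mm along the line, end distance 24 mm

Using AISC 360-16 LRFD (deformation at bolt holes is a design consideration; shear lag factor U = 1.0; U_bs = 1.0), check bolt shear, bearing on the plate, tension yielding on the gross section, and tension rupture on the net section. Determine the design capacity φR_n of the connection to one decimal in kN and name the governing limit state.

353.6 kN (bolt shear governs)

Bolt shear: A_b = π(16)²/4 = 201.06 mm². φR_n = 0.75 × 469 × 201.06 × 5 × 1 = 353.6 kN.
Bearing (20 mm plate, F_u = 450 MPa): end bolts L_c = 24 − 18/2 = 15, R_n = min(1.2×15×20×450, 2.4×16×20×450) = 162 kN/bolt; interior L_c = 59 − 18 = 41, R_n = 345.6 kN/bolt. φR_n = 0.75 × (1×162 + 4×345.6) = 1158.3 kN.
Tension yield (gross): A_g = 119×20 = 2380 mm². φR_n = 0.90 × 350 × 2380 = 749.7 kN.
Tension rupture (net): A_n = (119 − 1×20)×20 = 1980 mm² (U = 1.0, A_e = A_n). φR_n = 0.75 × 450 × 1980 = 668.3 kN.
Governing: min(353.6, 1158.3, 749.7, 668.3) = 353.6 kN → bolt shear.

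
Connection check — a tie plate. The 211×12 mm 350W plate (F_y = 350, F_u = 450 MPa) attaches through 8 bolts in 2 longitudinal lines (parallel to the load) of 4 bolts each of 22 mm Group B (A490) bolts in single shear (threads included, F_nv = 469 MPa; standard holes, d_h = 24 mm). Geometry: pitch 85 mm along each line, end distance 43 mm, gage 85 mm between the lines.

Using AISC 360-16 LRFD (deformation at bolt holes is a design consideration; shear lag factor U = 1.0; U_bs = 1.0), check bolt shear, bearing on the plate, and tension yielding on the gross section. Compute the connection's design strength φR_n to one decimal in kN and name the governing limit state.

797.6 kN (gross-section yield governs)

Bolt shear: A_b = π(22)²/4 = 380.13 mm². φR_n = 0.75 × 469 × 380.13 × 8 × 1 = 1069.7 kN.
Bearing (12 mm plate, F_u = 450 MPa): end bolts L_c = 43 − 24/2 = 31, R_n = min(1.2×31×12×450, 2.4×22×12×450) = 200.88 kN/bolt; interior L_c = 85 − 24 = 61, R_n = 285.12 kN/bolt. φR_n = 0.75 × (2×200.88 + 6×285.12) = 1584.4 kN.
Tension yield (gross): A_g = 211×12 = 2532 mm². φR_n = 0.90 × 350 × 2532 = 797.6 kN.
Governing: min(1069.7, 1584.4, 797.6) = 797.6 kN → gross-section yield.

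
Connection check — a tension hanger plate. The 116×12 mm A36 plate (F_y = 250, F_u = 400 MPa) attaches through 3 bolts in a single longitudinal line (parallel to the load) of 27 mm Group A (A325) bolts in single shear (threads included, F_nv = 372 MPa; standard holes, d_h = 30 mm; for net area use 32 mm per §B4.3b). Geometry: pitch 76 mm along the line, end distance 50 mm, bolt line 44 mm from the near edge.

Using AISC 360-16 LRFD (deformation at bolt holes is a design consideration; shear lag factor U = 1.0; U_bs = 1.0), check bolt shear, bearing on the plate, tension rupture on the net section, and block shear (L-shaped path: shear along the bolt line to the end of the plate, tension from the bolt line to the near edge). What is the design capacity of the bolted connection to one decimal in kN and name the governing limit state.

Bolt shear: A_b = π(27)²/4 = 572.56 mm². φR_n = 0.75 × 372 × 572.56 × 3 × 1 = 479.2 kN.
Bearing (12 mm plate, F_u = 400 MPa): end bolts L_c = 50 − 30/2 = 35, R_n = min(1.2×35×12×400, 2.4×27×12×400) = 201.6 kN/bolt; interior L_c = 76 − 30 = 46, R_n = 264.96 kN/bolt. φR_n = 0.75 × (1×201.6 + 2×264.96) = 548.6 kN.
Tension rupture (net): A_n = (116 − 1×32)×12 = 1008 mm² (U = 1.0, A_e = A_n). φR_n = 0.75 × 400 × 1008 = 302.4 kN.
Block shear: shear path 1×[50+2×76] = 1×202 mm, A_gv = 2424, A_nv = 1×(202 − 2.5×32)×12 = 1464 mm²; tension to near edge: (44 − 0.5×32)×12 = 336 mm². R_n = min(0.6×400×1464, 0.6×250×2424) + 1.0×400×336 = min(351.36, 363.6) + 134.4 = 485.76 kN. φR_n = 0.75 × 485.76 = 364.3 kN.
Governing: min(479.2, 548.6, 302.4, 364.3) = 302.4 kN → net-section rupture.

302.4 kN (net-section rupture governs)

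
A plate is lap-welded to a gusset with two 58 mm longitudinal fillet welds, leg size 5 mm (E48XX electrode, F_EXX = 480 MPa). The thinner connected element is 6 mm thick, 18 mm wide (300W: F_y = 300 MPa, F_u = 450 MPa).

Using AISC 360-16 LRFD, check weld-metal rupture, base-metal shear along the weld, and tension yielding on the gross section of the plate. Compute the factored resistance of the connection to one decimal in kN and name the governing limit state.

29.2 kN (gross-section yield governs)

Weld metal: throat = 0.707×5 = 3.535 mm, L = 2×58 = 116 mm. φR_n = 0.75 × 0.6 × 480 × 3.535 × 116 = 88.6 kN.
Base metal shear (6 mm plate): yield φR_n = 1.0×0.6×300×6×116 = 125.3 kN; rupture φR_n = 0.75×0.6×450×6×116 = 140.9 kN; take 125.3 kN (yield).
Tension yield (gross): A_g = 18×6 = 108 mm². φR_n = 0.90 × 300 × 108 = 29.2 kN.
Governing: min(88.6, 125.3, 29.2) = 29.2 kN → gross-section yield.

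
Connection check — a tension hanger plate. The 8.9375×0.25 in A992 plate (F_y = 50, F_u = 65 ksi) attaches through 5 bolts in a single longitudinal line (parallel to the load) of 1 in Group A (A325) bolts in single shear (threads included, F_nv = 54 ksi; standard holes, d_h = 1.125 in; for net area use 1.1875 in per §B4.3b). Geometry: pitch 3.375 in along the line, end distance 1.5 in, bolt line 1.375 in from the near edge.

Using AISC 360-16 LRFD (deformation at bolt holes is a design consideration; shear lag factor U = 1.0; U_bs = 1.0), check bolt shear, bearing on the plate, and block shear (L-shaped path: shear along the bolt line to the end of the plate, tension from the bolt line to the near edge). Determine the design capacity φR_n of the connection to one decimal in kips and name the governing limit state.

80.1 kips (block shear governs)

Bolt shear: A_b = π(1)²/4 = 0.7854 in². φR_n = 0.75 × 54 × 0.7854 × 5 × 1 = 159.0 kips.
Bearing (0.25 in plate, F_u = 65 ksi): end bolts L_c = 1.5 − 1.125/2 = 0.9375, R_n = min(1.2×0.9375×0.25×65, 2.4×1×0.25×65) = 18.281 kips/bolt; interior L_c = 3.375 − 1.125 = 2.25, R_n = 39 kips/bolt. φR_n = 0.75 × (1×18.281 + 4×39) = 130.7 kips.
Block shear: shear path 1×[1.5+4×3.375] = 1×15 in, A_gv = 3.75, A_nv = 1×(15 − 4.5×1.1875)×0.25 = 2.4141 in²; tension to near edge: (1.375 − 0.5×1.1875)×0.25 = 0.19531 in². R_n = min(0.6×65×2.4141, 0.6×50×3.75) + 1.0×65×0.19531 = min(94.15, 112.5) + 12.695 = 106.85 kips. φR_n = 0.75 × 106.85 = 80.1 kips.
Governing: min(159.0, 130.7, 80.1) = 80.1 kips → block shear.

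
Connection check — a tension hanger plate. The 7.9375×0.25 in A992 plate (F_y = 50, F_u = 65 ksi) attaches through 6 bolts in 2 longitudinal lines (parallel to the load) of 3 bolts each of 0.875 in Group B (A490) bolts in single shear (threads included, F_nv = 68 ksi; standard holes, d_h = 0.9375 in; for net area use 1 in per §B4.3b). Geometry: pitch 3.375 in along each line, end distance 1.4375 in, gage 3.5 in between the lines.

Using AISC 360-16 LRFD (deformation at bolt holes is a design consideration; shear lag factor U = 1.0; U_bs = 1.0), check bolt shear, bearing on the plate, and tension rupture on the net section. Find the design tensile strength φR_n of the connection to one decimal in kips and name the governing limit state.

Bolt shear: A_b = π(0.875)²/4 = 0.60132 in². φR_n = 0.75 × 68 × 0.60132 × 6 × 1 = 184.0 kips.
Bearing (0.25 in plate, F_u = 65 ksi): end bolts L_c = 1.4375 − 0.9375/2 = 0.96875, R_n = min(1.2×0.96875×0.25×65, 2.4×0.875×0.25×65) = 18.891 kips/bolt; interior L_c = 3.375 − 0.9375 = 2.4375, R_n = 34.125 kips/bolt. φR_n = 0.75 × (2×18.891 + 4×34.125) = 130.7 kips.
Tension rupture (net): A_n = (7.9375 − 2×1)×0.25 = 1.4844 in² (U = 1.0, A_e = A_n). φR_n = 0.75 × 65 × 1.4844 = 72.4 kips.
Governing: min(184.0, 130.7, 72.4) = 72.4 kips → net-section rupture.

72.4 kips (net-section rupture governs)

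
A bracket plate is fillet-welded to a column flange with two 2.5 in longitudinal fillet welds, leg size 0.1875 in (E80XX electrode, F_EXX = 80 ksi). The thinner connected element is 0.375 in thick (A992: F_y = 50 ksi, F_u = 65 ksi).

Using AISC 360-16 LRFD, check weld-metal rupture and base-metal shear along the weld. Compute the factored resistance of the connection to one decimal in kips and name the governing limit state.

23.9 kips (weld metal governs)

Weld metal: throat = 0.707×0.1875 = 0.13256 in, L = 2×2.5 = 5 in. φR_n = 0.75 × 0.6 × 80 × 0.13256 × 5 = 23.9 kips.
Base metal shear (0.375 in plate): yield φR_n = 1.0×0.6×50×0.375×5 = 56.3 kips; rupture φR_n = 0.75×0.6×65×0.375×5 = 54.8 kips; take 54.8 kips (rupture).
Governing: min(23.9, 54.8) = 23.9 kips → weld metal.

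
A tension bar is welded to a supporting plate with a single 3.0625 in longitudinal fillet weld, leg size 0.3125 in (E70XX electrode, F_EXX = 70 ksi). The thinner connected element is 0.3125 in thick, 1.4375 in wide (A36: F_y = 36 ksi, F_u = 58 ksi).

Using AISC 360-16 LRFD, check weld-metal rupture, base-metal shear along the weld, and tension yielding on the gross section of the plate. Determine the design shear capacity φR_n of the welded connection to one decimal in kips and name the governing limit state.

Weld metal: throat = 0.707×0.3125 = 0.22094 in, L = 3.0625 in. φR_n = 0.75 × 0.6 × 70 × 0.22094 × 3.0625 = 21.3 kips.
Base metal shear (0.3125 in plate): yield φR_n = 1.0×0.6×36×0.3125×3.0625 = 20.7 kips; rupture φR_n = 0.75×0.6×58×0.3125×3.0625 = 25.0 kips; take 20.7 kips (yield).
Tension yield (gross): A_g = 1.4375×0.3125 = 0.44922 in². φR_n = 0.90 × 36 × 0.44922 = 14.6 kips.
Governing: min(21.3, 20.7, 14.6) = 14.6 kips → gross-section yield.

14.6 kips (gross-section yield governs)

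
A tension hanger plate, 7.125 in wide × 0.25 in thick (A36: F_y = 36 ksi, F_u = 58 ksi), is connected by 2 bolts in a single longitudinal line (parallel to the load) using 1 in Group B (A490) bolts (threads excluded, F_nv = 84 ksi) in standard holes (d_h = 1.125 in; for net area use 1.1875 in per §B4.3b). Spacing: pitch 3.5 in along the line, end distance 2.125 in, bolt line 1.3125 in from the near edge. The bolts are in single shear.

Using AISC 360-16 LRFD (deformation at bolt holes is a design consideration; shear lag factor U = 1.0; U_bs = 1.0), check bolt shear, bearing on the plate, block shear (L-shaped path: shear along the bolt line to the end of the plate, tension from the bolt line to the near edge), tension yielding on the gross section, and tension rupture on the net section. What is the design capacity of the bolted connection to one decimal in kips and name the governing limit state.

30.6 kips (block shear governs)

Bolt shear: A_b = π(1)²/4 = 0.7854 in². φR_n = 0.75 × 84 × 0.7854 × 2 × 1 = 99.0 kips.
Bearing (0.25 in plate, F_u = 58 ksi): end bolts L_c = 2.125 − 1.125/2 = 1.5625, R_n = min(1.2×1.5625×0.25×58, 2.4×1×0.25×58) = 27.188 kips/bolt; interior L_c = 3.5 − 1.125 = 2.375, R_n = 34.8 kips/bolt. φR_n = 0.75 × (1×27.188 + 1×34.8) = 46.5 kips.
Block shear: shear path 1×[2.125+1×3.5] = 1×5.625 in, A_gv = 1.4063, A_nv = 1×(5.625 − 1.5×1.1875)×0.25 = 0.96094 in²; tension to near edge: (1.3125 − 0.5×1.1875)×0.25 = 0.17969 in². R_n = min(0.6×58×0.96094, 0.6×36×1.4063) + 1.0×58×0.17969 = min(33.441, 30.376) + 10.422 = 40.798 kips. φR_n = 0.75 × 40.798 = 30.6 kips.
Tension yield (gross): A_g = 7.125×0.25 = 1.7813 in². φR_n = 0.90 × 36 × 1.7813 = 57.7 kips.
Tension rupture (net): A_n = (7.125 − 1×1.1875)×0.25 = 1.4844 in² (U = 1.0, A_e = A_n). φR_n = 0.75 × 58 × 1.4844 = 64.6 kips.
Governing: min(99.0, 46.5, 30.6, 57.7, 64.6) = 30.6 kips → block shear.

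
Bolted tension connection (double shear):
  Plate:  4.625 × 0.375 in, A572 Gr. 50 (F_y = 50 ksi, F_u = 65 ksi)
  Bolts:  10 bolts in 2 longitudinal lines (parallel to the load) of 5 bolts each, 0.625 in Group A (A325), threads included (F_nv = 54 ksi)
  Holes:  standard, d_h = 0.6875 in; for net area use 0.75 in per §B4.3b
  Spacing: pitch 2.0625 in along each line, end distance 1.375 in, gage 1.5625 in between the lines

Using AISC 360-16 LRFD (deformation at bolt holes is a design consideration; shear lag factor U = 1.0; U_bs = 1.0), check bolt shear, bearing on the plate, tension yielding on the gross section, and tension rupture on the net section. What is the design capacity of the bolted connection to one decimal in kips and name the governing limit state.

Bolt shear: A_b = π(0.625)²/4 = 0.3068 in². φR_n = 0.75 × 54 × 0.3068 × 10 × 2 = 248.5 kips.
Bearing (0.375 in plate, F_u = 65 ksi): end bolts L_c = 1.375 − 0.6875/2 = 1.03125, R_n = min(1.2×1.03125×0.375×65, 2.4×0.625×0.375×65) = 30.164 kips/bolt; interior L_c = 2.0625 − 0.6875 = 1.375, R_n = 36.563 kips/bolt. φR_n = 0.75 × (2×30.164 + 8×36.563) = 264.6 kips.
Tension yield (gross): A_g = 4.625×0.375 = 1.7344 in². φR_n = 0.90 × 50 × 1.7344 = 78.0 kips.
Tension rupture (net): A_n = (4.625 − 2×0.75)×0.375 = 1.1719 in² (U = 1.0, A_e = A_n). φR_n = 0.75 × 65 × 1.1719 = 57.1 kips.
Governing: min(248.5, 264.6, 78.0, 57.1) = 57.1 kips → net-section rupture.

57.1 kips (net-section rupture governs)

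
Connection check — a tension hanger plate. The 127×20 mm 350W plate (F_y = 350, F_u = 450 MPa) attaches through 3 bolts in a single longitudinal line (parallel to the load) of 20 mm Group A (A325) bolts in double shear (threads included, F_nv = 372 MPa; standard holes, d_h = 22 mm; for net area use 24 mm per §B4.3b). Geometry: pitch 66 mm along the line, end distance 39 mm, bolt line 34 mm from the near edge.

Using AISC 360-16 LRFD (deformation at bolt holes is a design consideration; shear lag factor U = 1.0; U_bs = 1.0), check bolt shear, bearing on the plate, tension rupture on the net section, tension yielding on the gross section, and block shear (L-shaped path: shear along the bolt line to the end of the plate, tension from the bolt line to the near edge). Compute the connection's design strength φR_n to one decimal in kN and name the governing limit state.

525.9 kN (bolt shear governs)

Bolt shear: A_b = π(20)²/4 = 314.16 mm². φR_n = 0.75 × 372 × 314.16 × 3 × 2 = 525.9 kN.
Bearing (20 mm plate, F_u = 450 MPa): end bolts L_c = 39 − 22/2 = 28, R_n = min(1.2×28×20×450, 2.4×20×20×450) = 302.4 kN/bolt; interior L_c = 66 − 22 = 44, R_n = 432 kN/bolt. φR_n = 0.75 × (1×302.4 + 2×432) = 874.8 kN.
Tension rupture (net): A_n = (127 − 1×24)×20 = 2060 mm² (U = 1.0, A_e = A_n). φR_n = 0.75 × 450 × 2060 = 695.3 kN.
Tension yield (gross): A_g = 127×20 = 2540 mm². φR_n = 0.90 × 350 × 2540 = 800.1 kN.
Block shear: shear path 1×[39+2×66] = 1×171 mm, A_gv = 3420, A_nv = 1×(171 − 2.5×24)×20 = 2220 mm²; tension to near edge: (34 − 0.5×24)×20 = 440 mm². R_n = min(0.6×450×2220, 0.6×350×3420) + 1.0×450×440 = min(599.4, 718.2) + 198 = 797.4 kN. φR_n = 0.75 × 797.4 = 598.1 kN.
Governing: min(525.9, 874.8, 695.3, 800.1, 598.1) = 525.9 kN → bolt shear.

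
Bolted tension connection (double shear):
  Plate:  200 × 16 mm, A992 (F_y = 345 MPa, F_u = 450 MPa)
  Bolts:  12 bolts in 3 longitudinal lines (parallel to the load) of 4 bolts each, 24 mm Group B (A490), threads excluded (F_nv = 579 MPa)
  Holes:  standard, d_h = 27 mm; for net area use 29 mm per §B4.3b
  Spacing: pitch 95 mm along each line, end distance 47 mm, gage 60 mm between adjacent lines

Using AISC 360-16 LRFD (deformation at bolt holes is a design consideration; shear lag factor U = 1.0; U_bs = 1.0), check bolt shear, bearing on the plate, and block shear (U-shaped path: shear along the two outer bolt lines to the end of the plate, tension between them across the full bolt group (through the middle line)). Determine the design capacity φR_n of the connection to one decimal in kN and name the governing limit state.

Bolt shear: A_b = π(24)²/4 = 452.39 mm². φR_n = 0.75 × 579 × 452.39 × 12 × 2 = 4714.8 kN.
Bearing (16 mm plate, F_u = 450 MPa): end bolts L_c = 47 − 27/2 = 33.5, R_n = min(1.2×33.5×16×450, 2.4×24×16×450) = 289.44 kN/bolt; interior L_c = 95 − 27 = 68, R_n = 414.72 kN/bolt. φR_n = 0.75 × (3×289.44 + 9×414.72) = 3450.6 kN.
Block shear: shear path 2×[47+3×95] = 2×332 mm, A_gv = 10624, A_nv = 2×(332 − 3.5×29)×16 = 7376 mm²; tension across gage: (120 − 2×29)×16 = 992 mm². R_n = min(0.6×450×7376, 0.6×345×10624) + 1.0×450×992 = min(1991.5, 2199.2) + 446.4 = 2437.9 kN. φR_n = 0.75 × 2437.9 = 1828.4 kN.
Governing: min(4714.8, 3450.6, 1828.4) = 1828.4 kN → block shear.

1828.4 kN (block shear governs)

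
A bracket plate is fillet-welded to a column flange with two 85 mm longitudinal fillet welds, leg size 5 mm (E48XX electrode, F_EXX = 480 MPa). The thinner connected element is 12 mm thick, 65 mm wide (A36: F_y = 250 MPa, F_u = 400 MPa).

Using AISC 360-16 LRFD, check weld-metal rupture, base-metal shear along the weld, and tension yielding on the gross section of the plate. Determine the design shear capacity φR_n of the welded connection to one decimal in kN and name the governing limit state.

129.8 kN (weld metal governs)

Weld metal: throat = 0.707×5 = 3.535 mm, L = 2×85 = 170 mm. φR_n = 0.75 × 0.6 × 480 × 3.535 × 170 = 129.8 kN.
Base metal shear (12 mm plate): yield φR_n = 1.0×0.6×250×12×170 = 306.0 kN; rupture φR_n = 0.75×0.6×400×12×170 = 367.2 kN; take 306.0 kN (yield).
Tension yield (gross): A_g = 65×12 = 780 mm². φR_n = 0.90 × 250 × 780 = 175.5 kN.
Governing: min(129.8, 306.0, 175.5) = 129.8 kN → weld metal.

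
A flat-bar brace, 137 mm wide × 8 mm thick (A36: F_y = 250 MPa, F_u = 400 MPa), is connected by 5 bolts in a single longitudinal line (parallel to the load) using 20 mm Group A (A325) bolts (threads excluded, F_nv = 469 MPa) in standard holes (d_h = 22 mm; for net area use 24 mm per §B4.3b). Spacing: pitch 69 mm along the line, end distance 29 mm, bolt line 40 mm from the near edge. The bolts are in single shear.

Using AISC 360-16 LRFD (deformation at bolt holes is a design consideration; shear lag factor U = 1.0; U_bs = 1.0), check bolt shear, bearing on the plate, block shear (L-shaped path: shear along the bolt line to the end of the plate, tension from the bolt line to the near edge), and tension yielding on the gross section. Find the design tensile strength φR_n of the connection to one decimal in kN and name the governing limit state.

246.6 kN (gross-section yield governs)

Bolt shear: A_b = π(20)²/4 = 314.16 mm². φR_n = 0.75 × 469 × 314.16 × 5 × 1 = 552.5 kN.
Bearing (8 mm plate, F_u = 400 MPa): end bolts L_c = 29 − 22/2 = 18, R_n = min(1.2×18×8×400, 2.4×20×8×400) = 69.12 kN/bolt; interior L_c = 69 − 22 = 47, R_n = 153.6 kN/bolt. φR_n = 0.75 × (1×69.12 + 4×153.6) = 512.6 kN.
Block shear: shear path 1×[29+4×69] = 1×305 mm, A_gv = 2440, A_nv = 1×(305 − 4.5×24)×8 = 1576 mm²; tension to near edge: (40 − 0.5×24)×8 = 224 mm². R_n = min(0.6×400×1576, 0.6×250×2440) + 1.0×400×224 = min(378.24, 366) + 89.6 = 455.6 kN. φR_n = 0.75 × 455.6 = 341.7 kN.
Tension yield (gross): A_g = 137×8 = 1096 mm². φR_n = 0.90 × 250 × 1096 = 246.6 kN.
Governing: min(552.5, 512.6, 341.7, 246.6) = 246.6 kN → gross-section yield.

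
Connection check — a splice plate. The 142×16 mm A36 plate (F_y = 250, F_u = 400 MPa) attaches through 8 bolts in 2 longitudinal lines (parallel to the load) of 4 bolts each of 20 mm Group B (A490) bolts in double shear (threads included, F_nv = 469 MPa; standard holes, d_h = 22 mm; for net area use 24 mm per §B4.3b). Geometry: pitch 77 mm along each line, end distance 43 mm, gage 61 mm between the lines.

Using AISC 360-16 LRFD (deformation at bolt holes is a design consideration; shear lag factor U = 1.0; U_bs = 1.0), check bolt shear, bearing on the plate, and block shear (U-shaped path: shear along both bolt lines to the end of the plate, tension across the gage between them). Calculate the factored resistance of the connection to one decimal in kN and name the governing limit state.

Bolt shear: A_b = π(20)²/4 = 314.16 mm². φR_n = 0.75 × 469 × 314.16 × 8 × 2 = 1768.1 kN.
Bearing (16 mm plate, F_u = 400 MPa): end bolts L_c = 43 − 22/2 = 32, R_n = min(1.2×32×16×400, 2.4×20×16×400) = 245.76 kN/bolt; interior L_c = 77 − 22 = 55, R_n = 307.2 kN/bolt. φR_n = 0.75 × (2×245.76 + 6×307.2) = 1751.0 kN.
Block shear: shear path 2×[43+3×77] = 2×274 mm, A_gv = 8768, A_nv = 2×(274 − 3.5×24)×16 = 6080 mm²; tension across gage: (61 − 1×24)×16 = 592 mm². R_n = min(0.6×400×6080, 0.6×250×8768) + 1.0×400×592 = min(1459.2, 1315.2) + 236.8 = 1552 kN. φR_n = 0.75 × 1552 = 1164.0 kN.
Governing: min(1768.1, 1751.0, 1164.0) = 1164.0 kN → block shear.

1164.0 kN (block shear governs)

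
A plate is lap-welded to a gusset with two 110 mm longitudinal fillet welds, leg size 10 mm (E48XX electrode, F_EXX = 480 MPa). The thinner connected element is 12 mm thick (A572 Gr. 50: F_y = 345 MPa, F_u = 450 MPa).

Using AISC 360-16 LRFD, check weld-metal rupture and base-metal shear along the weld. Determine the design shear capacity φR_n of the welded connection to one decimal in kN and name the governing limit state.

Weld metal: throat = 0.707×10 = 7.07 mm, L = 2×110 = 220 mm. φR_n = 0.75 × 0.6 × 480 × 7.07 × 220 = 336.0 kN.
Base metal shear (12 mm plate): yield φR_n = 1.0×0.6×345×12×220 = 546.5 kN; rupture φR_n = 0.75×0.6×450×12×220 = 534.6 kN; take 534.6 kN (rupture).
Governing: min(336.0, 534.6) = 336.0 kN → weld metal.

336.0 kN (weld metal governs)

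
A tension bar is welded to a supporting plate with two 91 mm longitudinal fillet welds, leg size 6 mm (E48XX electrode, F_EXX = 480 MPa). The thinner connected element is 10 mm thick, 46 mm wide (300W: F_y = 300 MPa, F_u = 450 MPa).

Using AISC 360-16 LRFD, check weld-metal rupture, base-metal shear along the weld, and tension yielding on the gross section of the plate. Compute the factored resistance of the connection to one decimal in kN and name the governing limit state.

124.2 kN (gross-section yield governs)

Weld metal: throat = 0.707×6 = 4.242 mm, L = 2×91 = 182 mm. φR_n = 0.75 × 0.6 × 480 × 4.242 × 182 = 166.8 kN.
Base metal shear (10 mm plate): yield φR_n = 1.0×0.6×300×10×182 = 327.6 kN; rupture φR_n = 0.75×0.6×450×10×182 = 368.6 kN; take 327.6 kN (yield).
Tension yield (gross): A_g = 46×10 = 460 mm². φR_n = 0.90 × 300 × 460 = 124.2 kN.
Governing: min(166.8, 327.6, 124.2) = 124.2 kN → gross-section yield.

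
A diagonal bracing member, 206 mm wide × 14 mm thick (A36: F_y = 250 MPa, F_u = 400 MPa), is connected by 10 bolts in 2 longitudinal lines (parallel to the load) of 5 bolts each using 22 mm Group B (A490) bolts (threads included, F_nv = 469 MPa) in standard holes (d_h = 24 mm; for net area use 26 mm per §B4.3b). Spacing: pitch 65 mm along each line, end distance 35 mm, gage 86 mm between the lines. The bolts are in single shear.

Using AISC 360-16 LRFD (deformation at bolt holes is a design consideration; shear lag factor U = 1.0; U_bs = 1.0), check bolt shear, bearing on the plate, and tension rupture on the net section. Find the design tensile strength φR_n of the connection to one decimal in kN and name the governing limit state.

Bolt shear: A_b = π(22)²/4 = 380.13 mm². φR_n = 0.75 × 469 × 380.13 × 10 × 1 = 1337.1 kN.
Bearing (14 mm plate, F_u = 400 MPa): end bolts L_c = 35 − 24/2 = 23, R_n = min(1.2×23×14×400, 2.4×22×14×400) = 154.56 kN/bolt; interior L_c = 65 − 24 = 41, R_n = 275.52 kN/bolt. φR_n = 0.75 × (2×154.56 + 8×275.52) = 1885.0 kN.
Tension rupture (net): A_n = (206 − 2×26)×14 = 2156 mm² (U = 1.0, A_e = A_n). φR_n = 0.75 × 400 × 2156 = 646.8 kN.
Governing: min(1337.1, 1885.0, 646.8) = 646.8 kN → net-section rupture.

646.8 kN (net-section rupture governs)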